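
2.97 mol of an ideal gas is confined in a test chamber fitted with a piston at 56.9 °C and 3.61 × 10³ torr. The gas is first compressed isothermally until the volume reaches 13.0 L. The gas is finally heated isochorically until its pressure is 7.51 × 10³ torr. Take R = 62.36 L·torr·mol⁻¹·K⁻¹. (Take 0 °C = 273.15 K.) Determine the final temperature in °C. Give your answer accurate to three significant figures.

Convert: T₁ = 330.0 K.
From PV = nRT: V₁ = nRT₁/P₁ = 16.93 L.
T constant ⇒ Boyle's law P V = const: T₂ = T₁; P₂ = P₁·(V₁/V₂) = 4702 torr.
V constant ⇒ P ∝ T: V₃ = V₂; T₃ = T₂·(P₃/P₂) = 527.1 K.

T₃ ≈ 254 °C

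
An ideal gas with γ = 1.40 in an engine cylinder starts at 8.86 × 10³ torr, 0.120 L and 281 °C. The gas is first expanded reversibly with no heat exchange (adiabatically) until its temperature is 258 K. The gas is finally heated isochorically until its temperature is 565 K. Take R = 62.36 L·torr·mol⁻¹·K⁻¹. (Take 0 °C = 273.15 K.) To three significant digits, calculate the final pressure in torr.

P₃ ≈ 1.34e+03 torr

Convert: T₁ = 554.1 K.
Adiabatic (γ = 1.40), T V^(γ−1) and P V^γ constant: P₂ = P₁·(T₂/T₁)^(γ/(γ−1)) = 610.1 torr; V₂ = V₁·(T₁/T₂)^(1/(γ−1)) = 0.8113 L.
V constant ⇒ P ∝ T: V₃ = V₂; P₃ = P₂·(T₃/T₂) = 1336 torr.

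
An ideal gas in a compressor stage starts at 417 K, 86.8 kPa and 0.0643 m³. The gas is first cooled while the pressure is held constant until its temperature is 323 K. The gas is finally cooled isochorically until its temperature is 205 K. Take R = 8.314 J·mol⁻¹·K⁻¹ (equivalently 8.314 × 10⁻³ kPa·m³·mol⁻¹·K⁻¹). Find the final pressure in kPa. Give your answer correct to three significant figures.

P₃ ≈ 55.1 kPa

P constant ⇒ V ∝ T: P₂ = P₁; V₂ = V₁·(T₂/T₁) = 0.04981 m³.
Isochoric, so P/T is constant: V₃ = V₂; P₃ = P₂·(T₃/T₂) = 55.09 kPa.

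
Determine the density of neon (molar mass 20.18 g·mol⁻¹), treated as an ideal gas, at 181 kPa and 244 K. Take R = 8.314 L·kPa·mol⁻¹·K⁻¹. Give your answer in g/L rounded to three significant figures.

ρ = PM/(RT) = (181 × 20.18) / (8.314 × 244.0)

ρ ≈ 1.80 g/L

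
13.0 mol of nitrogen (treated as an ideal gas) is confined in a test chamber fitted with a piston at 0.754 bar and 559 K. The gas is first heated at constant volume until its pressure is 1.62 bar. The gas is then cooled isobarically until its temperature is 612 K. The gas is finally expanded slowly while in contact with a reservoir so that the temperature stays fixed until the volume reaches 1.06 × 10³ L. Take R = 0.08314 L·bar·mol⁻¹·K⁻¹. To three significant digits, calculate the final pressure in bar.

P₄ ≈ 0.624 bar

From PV = nRT: V₁ = nRT₁/P₁ = 801.3 L.
Isochoric, so P/T is constant: V₂ = V₁; T₂ = T₁·(P₂/P₁) = 1201 K.
P constant ⇒ V ∝ T: P₃ = P₂; V₃ = V₂·(T₃/T₂) = 408.3 L.
Isothermal, so P V is constant: T₄ = T₃; P₄ = P₃·(V₃/V₄) = 0.6240 bar.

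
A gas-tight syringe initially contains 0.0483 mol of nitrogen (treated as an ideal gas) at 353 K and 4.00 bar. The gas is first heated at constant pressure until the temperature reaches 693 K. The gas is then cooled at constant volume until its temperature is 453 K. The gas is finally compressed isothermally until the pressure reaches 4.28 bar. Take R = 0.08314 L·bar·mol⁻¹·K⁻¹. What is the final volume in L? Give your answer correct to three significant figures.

From PV = nRT: V₁ = nRT₁/P₁ = 0.3544 L.
Isobaric, so V/T is constant: P₂ = P₁; V₂ = V₁·(T₂/T₁) = 0.6957 L.
Isochoric, so P/T is constant: V₃ = V₂; P₃ = P₂·(T₃/T₂) = 2.615 bar.
Isothermal, so P V is constant: T₄ = T₃; V₄ = V₃·(P₃/P₄) = 0.4250 L.

V₄ ≈ 0.425 L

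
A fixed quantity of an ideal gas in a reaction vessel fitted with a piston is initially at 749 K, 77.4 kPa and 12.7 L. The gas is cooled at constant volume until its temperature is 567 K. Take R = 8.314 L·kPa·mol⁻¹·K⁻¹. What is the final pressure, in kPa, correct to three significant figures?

V constant ⇒ P ∝ T: V₂ = V₁; P₂ = P₁·(T₂/T₁) = 58.59 kPa.

P₂ ≈ 58.6 kPa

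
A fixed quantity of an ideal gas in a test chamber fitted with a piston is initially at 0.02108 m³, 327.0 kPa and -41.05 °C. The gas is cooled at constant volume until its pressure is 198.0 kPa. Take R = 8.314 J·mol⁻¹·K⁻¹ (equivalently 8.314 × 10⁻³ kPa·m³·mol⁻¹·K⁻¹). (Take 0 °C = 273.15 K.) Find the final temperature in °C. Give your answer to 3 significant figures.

Convert: T₁ = 232.1 K.
Isochoric, so P/T is constant: V₂ = V₁; T₂ = T₁·(P₂/P₁) = 140.5 K.

T₂ ≈ -133 °C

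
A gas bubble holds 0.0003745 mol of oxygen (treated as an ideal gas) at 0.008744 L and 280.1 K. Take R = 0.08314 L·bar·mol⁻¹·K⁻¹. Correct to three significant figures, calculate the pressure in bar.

P ≈ 0.997 bar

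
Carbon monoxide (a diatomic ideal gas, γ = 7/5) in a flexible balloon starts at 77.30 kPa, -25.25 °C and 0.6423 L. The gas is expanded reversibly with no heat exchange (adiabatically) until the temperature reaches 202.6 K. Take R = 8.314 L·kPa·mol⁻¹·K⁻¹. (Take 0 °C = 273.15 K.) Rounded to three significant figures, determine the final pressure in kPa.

P₂ ≈ 38.1 kPa

Convert: T₁ = 247.9 K.
Adiabatic (γ = 7/5), T V^(γ−1) and P V^γ constant: P₂ = P₁·(T₂/T₁)^(γ/(γ−1)) = 38.15 kPa; V₂ = V₁·(T₁/T₂)^(1/(γ−1)) = 1.064 L.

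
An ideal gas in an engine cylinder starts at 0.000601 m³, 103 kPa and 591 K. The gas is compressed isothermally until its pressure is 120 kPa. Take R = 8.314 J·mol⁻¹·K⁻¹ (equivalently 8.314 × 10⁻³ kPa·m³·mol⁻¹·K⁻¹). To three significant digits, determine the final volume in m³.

V₂ ≈ 0.000516 m³

T constant ⇒ Boyle's law P V = const: T₂ = T₁; V₂ = V₁·(P₁/P₂) = 0.0005159 m³.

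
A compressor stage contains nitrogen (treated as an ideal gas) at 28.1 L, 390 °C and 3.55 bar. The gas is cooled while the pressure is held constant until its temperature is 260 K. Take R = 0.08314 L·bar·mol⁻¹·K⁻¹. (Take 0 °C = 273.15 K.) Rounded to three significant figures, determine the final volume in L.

V₂ ≈ 11.0 L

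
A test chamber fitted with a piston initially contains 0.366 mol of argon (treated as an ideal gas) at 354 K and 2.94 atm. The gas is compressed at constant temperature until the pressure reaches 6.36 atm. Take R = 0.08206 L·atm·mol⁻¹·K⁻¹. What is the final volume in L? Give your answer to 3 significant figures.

From PV = nRT: V₁ = nRT₁/P₁ = 3.616 L.
Isothermal, so P V is constant: T₂ = T₁; V₂ = V₁·(P₁/P₂) = 1.672 L.

V₂ ≈ 1.67 L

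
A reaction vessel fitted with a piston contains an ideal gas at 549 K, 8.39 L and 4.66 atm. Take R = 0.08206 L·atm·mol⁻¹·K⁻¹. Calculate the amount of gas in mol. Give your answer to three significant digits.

PV = nRT ⇒ n = PV/(RT) = (4.66 × 8.39) / (0.08206 × 549)

n ≈ 0.868 mol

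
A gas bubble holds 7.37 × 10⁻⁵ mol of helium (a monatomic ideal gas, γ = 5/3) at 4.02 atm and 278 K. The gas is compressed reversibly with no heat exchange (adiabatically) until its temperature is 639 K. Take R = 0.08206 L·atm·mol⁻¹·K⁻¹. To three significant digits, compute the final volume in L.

From PV = nRT: V₁ = nRT₁/P₁ = 0.0004182 L.
Reversible adiabatic, γ = 5/3: P₂ = P₁·(T₂/T₁)^(γ/(γ−1)) = 32.20 atm; V₂ = V₁·(T₁/T₂)^(1/(γ−1)) = 0.0001200 L.

V₂ ≈ 0.000120 L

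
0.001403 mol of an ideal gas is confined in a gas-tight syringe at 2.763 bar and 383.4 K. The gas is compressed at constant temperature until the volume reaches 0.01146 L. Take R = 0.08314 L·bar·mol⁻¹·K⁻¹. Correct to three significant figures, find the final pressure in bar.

P₂ ≈ 3.90 bar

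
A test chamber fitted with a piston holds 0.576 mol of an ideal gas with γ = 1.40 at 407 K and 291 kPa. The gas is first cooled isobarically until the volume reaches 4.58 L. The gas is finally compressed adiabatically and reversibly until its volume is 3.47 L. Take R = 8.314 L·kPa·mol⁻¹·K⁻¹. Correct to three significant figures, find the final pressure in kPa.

From PV = nRT: V₁ = nRT₁/P₁ = 6.698 L.
Isobaric, so V/T is constant: P₂ = P₁; T₂ = T₁·(V₂/V₁) = 278.3 K.
Reversible adiabatic, γ = 1.40: T₃ = T₂·(V₂/V₃)^(γ−1) = 311.0 K; P₃ = P₂·(V₂/V₃)^γ = 429.2 kPa.

P₃ ≈ 429 kPa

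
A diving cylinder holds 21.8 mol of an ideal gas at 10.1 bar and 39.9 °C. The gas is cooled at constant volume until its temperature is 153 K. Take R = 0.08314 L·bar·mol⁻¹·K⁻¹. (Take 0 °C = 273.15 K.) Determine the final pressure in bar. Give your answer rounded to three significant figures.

P₂ ≈ 4.94 bar

Convert: T₁ = 313.0 K.
From PV = nRT: V₁ = nRT₁/P₁ = 56.18 L.
V constant ⇒ P ∝ T: V₂ = V₁; P₂ = P₁·(T₂/T₁) = 4.936 bar.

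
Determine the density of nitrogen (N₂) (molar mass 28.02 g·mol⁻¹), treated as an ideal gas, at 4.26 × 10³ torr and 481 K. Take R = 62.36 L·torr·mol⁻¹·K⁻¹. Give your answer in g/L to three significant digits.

ρ ≈ 3.98 g/L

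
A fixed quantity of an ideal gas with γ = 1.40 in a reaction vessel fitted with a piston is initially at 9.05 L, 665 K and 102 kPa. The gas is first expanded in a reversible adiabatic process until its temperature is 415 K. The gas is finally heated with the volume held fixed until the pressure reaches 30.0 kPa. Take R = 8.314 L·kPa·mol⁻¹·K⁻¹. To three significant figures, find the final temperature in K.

T₃ ≈ 636 K

Reversible adiabatic, γ = 1.40: P₂ = P₁·(T₂/T₁)^(γ/(γ−1)) = 19.58 kPa; V₂ = V₁·(T₁/T₂)^(1/(γ−1)) = 29.42 L.
V constant ⇒ P ∝ T: V₃ = V₂; T₃ = T₂·(P₃/P₂) = 635.7 K.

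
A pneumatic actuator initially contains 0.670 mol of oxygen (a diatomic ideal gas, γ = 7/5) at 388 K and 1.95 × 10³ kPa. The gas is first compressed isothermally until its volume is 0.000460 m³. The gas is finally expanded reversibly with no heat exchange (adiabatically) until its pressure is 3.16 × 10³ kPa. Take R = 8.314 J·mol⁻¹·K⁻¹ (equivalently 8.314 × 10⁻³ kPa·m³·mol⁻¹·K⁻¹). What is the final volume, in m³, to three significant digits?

From PV = nRT: V₁ = nRT₁/P₁ = 0.001108 m³.
Isothermal, so P V is constant: T₂ = T₁; P₂ = P₁·(V₁/V₂) = 4698 kPa.
Adiabatic (γ = 7/5), T V^(γ−1) and P V^γ constant: T₃ = T₂·(P₃/P₂)^((γ−1)/γ) = 346.4 K; V₃ = V₂·(P₂/P₃)^(1/γ) = 0.0006107 m³.

V₃ ≈ 0.000611 m³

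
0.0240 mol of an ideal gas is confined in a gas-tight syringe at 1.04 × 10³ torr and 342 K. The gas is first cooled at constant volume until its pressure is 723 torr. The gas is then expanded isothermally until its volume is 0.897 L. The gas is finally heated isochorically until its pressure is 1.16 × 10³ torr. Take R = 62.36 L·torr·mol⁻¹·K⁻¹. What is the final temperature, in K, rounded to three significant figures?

From PV = nRT: V₁ = nRT₁/P₁ = 0.4922 L.
Isochoric, so P/T is constant: V₂ = V₁; T₂ = T₁·(P₂/P₁) = 237.8 K.
T constant ⇒ Boyle's law P V = const: T₃ = T₂; P₃ = P₂·(V₂/V₃) = 396.7 torr.
Isochoric, so P/T is constant: V₄ = V₃; T₄ = T₃·(P₄/P₃) = 695.2 K.

T₄ ≈ 695 K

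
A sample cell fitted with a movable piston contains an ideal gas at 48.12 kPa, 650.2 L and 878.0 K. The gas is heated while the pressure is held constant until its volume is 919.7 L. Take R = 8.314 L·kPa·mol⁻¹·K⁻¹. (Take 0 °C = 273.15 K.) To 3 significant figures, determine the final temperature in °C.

P constant ⇒ V ∝ T: P₂ = P₁; T₂ = T₁·(V₂/V₁) = 1242 K.

T₂ ≈ 969 °C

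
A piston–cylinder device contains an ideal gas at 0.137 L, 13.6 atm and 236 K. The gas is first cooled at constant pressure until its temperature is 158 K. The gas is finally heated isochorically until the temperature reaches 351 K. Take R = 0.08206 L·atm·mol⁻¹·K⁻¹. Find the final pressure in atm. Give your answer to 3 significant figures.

P constant ⇒ V ∝ T: P₂ = P₁; V₂ = V₁·(T₂/T₁) = 0.09172 L.
Isochoric, so P/T is constant: V₃ = V₂; P₃ = P₂·(T₃/T₂) = 30.21 atm.

P₃ ≈ 30.2 atm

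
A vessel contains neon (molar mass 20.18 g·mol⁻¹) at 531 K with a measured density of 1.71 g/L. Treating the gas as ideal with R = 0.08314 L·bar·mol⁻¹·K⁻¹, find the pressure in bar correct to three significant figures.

ρ = PM/(RT) ⇒ P = ρRT/M = (1.71 × 0.08314 × 531.0) / 20.18

P ≈ 3.74 bar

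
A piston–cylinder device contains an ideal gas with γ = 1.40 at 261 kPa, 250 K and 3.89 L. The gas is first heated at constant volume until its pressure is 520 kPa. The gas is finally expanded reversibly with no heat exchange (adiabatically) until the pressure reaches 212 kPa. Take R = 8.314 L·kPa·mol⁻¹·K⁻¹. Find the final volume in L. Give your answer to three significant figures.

Isochoric, so P/T is constant: V₂ = V₁; T₂ = T₁·(P₂/P₁) = 498.1 K.
Adiabatic (γ = 1.40), T V^(γ−1) and P V^γ constant: T₃ = T₂·(P₃/P₂)^((γ−1)/γ) = 385.5 K; V₃ = V₂·(P₂/P₃)^(1/γ) = 7.384 L.

V₃ ≈ 7.38 L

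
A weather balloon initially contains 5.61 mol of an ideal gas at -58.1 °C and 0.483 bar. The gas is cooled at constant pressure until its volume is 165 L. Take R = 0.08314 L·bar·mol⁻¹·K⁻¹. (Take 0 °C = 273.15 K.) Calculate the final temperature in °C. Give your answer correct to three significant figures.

Convert: T₁ = 215.0 K.
From PV = nRT: V₁ = nRT₁/P₁ = 207.7 L.
Isobaric, so V/T is constant: P₂ = P₁; T₂ = T₁·(V₂/V₁) = 170.9 K.

T₂ ≈ -102 °C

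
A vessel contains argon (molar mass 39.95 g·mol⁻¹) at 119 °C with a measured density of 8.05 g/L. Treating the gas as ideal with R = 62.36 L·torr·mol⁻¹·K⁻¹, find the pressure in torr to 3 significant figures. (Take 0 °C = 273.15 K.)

P ≈ 4.93e+03 torr

ρ = PM/(RT) ⇒ P = ρRT/M = (8.05 × 62.36 × 392.1) / 39.95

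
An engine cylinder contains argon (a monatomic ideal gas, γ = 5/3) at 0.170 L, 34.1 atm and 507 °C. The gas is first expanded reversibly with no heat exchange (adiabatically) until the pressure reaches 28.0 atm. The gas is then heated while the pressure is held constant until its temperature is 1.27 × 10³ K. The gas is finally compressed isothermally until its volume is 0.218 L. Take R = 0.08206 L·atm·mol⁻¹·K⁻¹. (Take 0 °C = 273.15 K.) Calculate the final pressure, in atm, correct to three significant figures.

P₄ ≈ 43.3 atm

Convert: T₁ = 780.1 K.
Adiabatic (γ = 5/3), T V^(γ−1) and P V^γ constant: T₂ = T₁·(P₂/P₁)^((γ−1)/γ) = 721.0 K; V₂ = V₁·(P₁/P₂)^(1/γ) = 0.1913 L.
Isobaric, so V/T is constant: P₃ = P₂; V₃ = V₂·(T₃/T₂) = 0.3370 L.
Isothermal, so P V is constant: T₄ = T₃; P₄ = P₃·(V₃/V₄) = 43.29 atm.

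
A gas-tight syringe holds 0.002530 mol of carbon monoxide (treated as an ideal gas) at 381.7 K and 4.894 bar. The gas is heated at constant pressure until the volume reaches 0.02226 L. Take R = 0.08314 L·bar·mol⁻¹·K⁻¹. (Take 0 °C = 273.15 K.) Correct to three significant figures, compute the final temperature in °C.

T₂ ≈ 245 °C

From PV = nRT: V₁ = nRT₁/P₁ = 0.01641 L.
Isobaric, so V/T is constant: P₂ = P₁; T₂ = T₁·(V₂/V₁) = 517.9 K.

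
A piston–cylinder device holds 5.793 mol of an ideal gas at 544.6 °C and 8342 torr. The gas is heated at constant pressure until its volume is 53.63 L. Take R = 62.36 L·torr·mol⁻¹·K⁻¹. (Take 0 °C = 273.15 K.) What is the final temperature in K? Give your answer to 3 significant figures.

Convert: T₁ = 817.8 K.
From PV = nRT: V₁ = nRT₁/P₁ = 35.41 L.
Isobaric, so V/T is constant: P₂ = P₁; T₂ = T₁·(V₂/V₁) = 1238 K.

T₂ ≈ 1.24e+03 K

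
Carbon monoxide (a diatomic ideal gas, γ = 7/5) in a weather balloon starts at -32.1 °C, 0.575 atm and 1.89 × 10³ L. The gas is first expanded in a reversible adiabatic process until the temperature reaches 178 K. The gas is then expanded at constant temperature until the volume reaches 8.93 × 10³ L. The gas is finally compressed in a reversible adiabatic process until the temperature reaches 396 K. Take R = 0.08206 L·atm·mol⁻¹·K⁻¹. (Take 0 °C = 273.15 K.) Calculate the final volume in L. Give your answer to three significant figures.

Convert: T₁ = 241.0 K.
Adiabatic (γ = 7/5), T V^(γ−1) and P V^γ constant: P₂ = P₁·(T₂/T₁)^(γ/(γ−1)) = 0.1990 atm; V₂ = V₁·(T₁/T₂)^(1/(γ−1)) = 4033 L.
Isothermal, so P V is constant: T₃ = T₂; P₃ = P₂·(V₂/V₃) = 0.08987 atm.
Reversible adiabatic, γ = 7/5: P₄ = P₃·(T₄/T₃)^(γ/(γ−1)) = 1.476 atm; V₄ = V₃·(T₃/T₄)^(1/(γ−1)) = 1210 L.

V₄ ≈ 1.21e+03 L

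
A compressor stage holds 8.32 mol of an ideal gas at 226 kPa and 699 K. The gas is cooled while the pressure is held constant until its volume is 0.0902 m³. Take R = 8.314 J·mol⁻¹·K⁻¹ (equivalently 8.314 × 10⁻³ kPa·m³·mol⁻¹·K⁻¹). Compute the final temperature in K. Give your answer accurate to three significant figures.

From PV = nRT: V₁ = nRT₁/P₁ = 0.2139 m³.
P constant ⇒ V ∝ T: P₂ = P₁; T₂ = T₁·(V₂/V₁) = 294.7 K.

T₂ ≈ 295 K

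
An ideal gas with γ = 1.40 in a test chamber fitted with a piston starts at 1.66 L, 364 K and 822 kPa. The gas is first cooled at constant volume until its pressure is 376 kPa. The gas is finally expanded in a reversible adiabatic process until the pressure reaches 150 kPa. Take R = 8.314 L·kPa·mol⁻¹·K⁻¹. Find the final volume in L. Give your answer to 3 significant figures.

V₃ ≈ 3.20 L

Isochoric, so P/T is constant: V₂ = V₁; T₂ = T₁·(P₂/P₁) = 166.5 K.
Reversible adiabatic, γ = 1.40: T₃ = T₂·(P₃/P₂)^((γ−1)/γ) = 128.1 K; V₃ = V₂·(P₂/P₃)^(1/γ) = 3.200 L.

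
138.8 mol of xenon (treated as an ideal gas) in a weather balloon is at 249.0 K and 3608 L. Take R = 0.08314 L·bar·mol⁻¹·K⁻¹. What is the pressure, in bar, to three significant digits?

P ≈ 0.796 bar

PV = nRT ⇒ P = nRT/V = (138.8 × 0.08314 × 249.0) / 3608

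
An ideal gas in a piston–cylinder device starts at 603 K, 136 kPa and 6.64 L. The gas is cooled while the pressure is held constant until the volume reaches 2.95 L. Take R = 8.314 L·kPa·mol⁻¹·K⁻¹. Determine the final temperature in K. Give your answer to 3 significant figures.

T₂ ≈ 268 K

P constant ⇒ V ∝ T: P₂ = P₁; T₂ = T₁·(V₂/V₁) = 267.9 K.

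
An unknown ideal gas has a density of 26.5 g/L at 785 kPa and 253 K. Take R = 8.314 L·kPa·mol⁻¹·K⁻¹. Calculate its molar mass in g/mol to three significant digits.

M ≈ 71.0 g/mol

ρ = PM/(RT) ⇒ M = ρRT/P = (26.5 × 8.314 × 253.0) / 785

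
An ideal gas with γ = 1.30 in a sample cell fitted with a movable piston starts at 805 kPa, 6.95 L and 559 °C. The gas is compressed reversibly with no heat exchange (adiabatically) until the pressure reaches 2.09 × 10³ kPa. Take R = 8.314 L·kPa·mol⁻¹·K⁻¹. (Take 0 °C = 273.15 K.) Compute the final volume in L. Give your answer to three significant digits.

V₂ ≈ 3.34 L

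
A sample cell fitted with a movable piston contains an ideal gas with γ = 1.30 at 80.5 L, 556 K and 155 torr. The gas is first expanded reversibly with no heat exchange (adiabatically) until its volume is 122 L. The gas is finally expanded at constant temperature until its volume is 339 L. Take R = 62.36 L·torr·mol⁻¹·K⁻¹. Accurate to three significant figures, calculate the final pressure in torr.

Adiabatic (γ = 1.30), T V^(γ−1) and P V^γ constant: T₂ = T₁·(V₁/V₂)^(γ−1) = 490.8 K; P₂ = P₁·(V₁/V₂)^γ = 90.28 torr.
T constant ⇒ Boyle's law P V = const: T₃ = T₂; P₃ = P₂·(V₂/V₃) = 32.49 torr.

P₃ ≈ 32.5 torr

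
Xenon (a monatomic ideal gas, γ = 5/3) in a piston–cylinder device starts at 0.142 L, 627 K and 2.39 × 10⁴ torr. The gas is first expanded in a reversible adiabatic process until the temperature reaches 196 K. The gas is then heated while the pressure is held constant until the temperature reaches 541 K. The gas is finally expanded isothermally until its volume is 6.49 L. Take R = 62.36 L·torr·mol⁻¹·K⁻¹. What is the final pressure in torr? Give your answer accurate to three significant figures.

P₄ ≈ 451 torr

Reversible adiabatic, γ = 5/3: P₂ = P₁·(T₂/T₁)^(γ/(γ−1)) = 1306 torr; V₂ = V₁·(T₁/T₂)^(1/(γ−1)) = 0.8125 L.
Isobaric, so V/T is constant: P₃ = P₂; V₃ = V₂·(T₃/T₂) = 2.243 L.
T constant ⇒ Boyle's law P V = const: T₄ = T₃; P₄ = P₃·(V₃/V₄) = 451.2 torr.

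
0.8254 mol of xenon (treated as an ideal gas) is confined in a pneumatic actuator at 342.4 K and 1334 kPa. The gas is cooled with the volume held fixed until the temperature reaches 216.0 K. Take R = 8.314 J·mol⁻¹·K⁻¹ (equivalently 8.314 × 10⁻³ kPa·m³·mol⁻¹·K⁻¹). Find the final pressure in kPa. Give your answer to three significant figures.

P₂ ≈ 842 kPa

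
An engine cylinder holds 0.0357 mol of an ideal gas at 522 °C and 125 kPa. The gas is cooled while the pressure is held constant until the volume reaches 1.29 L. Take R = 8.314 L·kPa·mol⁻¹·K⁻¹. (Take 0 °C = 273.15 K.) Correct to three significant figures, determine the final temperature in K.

T₂ ≈ 543 K

Convert: T₁ = 795.1 K.
From PV = nRT: V₁ = nRT₁/P₁ = 1.888 L.
Isobaric, so V/T is constant: P₂ = P₁; T₂ = T₁·(V₂/V₁) = 543.3 K.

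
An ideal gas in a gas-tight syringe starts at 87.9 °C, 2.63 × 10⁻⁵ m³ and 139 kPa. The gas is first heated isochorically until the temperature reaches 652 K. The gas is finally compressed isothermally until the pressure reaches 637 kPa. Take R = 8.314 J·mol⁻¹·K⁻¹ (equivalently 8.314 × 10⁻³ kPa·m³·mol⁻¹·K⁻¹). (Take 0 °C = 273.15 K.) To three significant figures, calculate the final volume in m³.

V₃ ≈ 1.04e-05 m³

Convert: T₁ = 361.0 K.
Isochoric, so P/T is constant: V₂ = V₁; P₂ = P₁·(T₂/T₁) = 251.0 kPa.
T constant ⇒ Boyle's law P V = const: T₃ = T₂; V₃ = V₂·(P₂/P₃) = 1.036e-05 m³.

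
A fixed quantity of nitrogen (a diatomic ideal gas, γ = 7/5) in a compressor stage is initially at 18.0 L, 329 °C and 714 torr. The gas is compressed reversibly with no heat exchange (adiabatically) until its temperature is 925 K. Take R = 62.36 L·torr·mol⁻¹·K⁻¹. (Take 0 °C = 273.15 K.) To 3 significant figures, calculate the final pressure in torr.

P₂ ≈ 3.21e+03 torr

Convert: T₁ = 602.1 K.
Adiabatic (γ = 7/5), T V^(γ−1) and P V^γ constant: P₂ = P₁·(T₂/T₁)^(γ/(γ−1)) = 3208 torr; V₂ = V₁·(T₁/T₂)^(1/(γ−1)) = 6.154 L.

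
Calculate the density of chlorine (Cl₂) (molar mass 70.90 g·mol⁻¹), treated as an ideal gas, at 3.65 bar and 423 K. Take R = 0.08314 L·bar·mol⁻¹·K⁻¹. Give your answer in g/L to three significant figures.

ρ ≈ 7.36 g/L

ρ = PM/(RT) = (3.65 × 70.90) / (0.08314 × 423.0)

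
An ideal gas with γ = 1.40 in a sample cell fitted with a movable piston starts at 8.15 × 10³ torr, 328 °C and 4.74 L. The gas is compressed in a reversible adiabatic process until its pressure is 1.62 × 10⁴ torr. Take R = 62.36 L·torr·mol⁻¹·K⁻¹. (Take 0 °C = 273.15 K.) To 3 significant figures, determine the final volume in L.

Convert: T₁ = 601.1 K.
Adiabatic (γ = 1.40), T V^(γ−1) and P V^γ constant: T₂ = T₁·(P₂/P₁)^((γ−1)/γ) = 731.5 K; V₂ = V₁·(P₁/P₂)^(1/γ) = 2.902 L.

V₂ ≈ 2.90 L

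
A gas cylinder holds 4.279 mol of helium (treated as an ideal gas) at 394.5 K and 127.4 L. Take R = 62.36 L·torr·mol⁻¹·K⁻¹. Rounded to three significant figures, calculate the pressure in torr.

PV = nRT ⇒ P = nRT/V = (4.279 × 62.36 × 394.5) / 127.4

P ≈ 826 torr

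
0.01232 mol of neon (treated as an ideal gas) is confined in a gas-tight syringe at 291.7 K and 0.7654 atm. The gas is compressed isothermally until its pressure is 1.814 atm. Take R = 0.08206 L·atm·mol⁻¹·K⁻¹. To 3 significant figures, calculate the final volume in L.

V₂ ≈ 0.163 L

From PV = nRT: V₁ = nRT₁/P₁ = 0.3853 L.
T constant ⇒ Boyle's law P V = const: T₂ = T₁; V₂ = V₁·(P₁/P₂) = 0.1626 L.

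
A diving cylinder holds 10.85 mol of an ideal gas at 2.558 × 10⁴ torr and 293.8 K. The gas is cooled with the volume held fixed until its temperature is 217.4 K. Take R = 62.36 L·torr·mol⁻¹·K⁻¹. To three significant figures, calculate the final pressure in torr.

P₂ ≈ 1.89e+04 torr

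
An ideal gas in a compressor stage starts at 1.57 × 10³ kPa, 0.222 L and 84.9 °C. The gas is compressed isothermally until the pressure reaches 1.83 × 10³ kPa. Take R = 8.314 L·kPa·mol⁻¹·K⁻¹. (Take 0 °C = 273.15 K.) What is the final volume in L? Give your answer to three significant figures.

Convert: T₁ = 358.0 K.
T constant ⇒ Boyle's law P V = const: T₂ = T₁; V₂ = V₁·(P₁/P₂) = 0.1905 L.

V₂ ≈ 0.190 L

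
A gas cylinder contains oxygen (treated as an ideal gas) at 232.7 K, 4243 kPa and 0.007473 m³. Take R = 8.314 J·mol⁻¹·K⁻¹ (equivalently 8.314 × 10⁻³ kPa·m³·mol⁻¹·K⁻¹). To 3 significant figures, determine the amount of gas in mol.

n ≈ 16.4 mol

PV = nRT ⇒ n = PV/(RT) = (4243 × 0.007473) / (8.314 × 10⁻³ × 232.7)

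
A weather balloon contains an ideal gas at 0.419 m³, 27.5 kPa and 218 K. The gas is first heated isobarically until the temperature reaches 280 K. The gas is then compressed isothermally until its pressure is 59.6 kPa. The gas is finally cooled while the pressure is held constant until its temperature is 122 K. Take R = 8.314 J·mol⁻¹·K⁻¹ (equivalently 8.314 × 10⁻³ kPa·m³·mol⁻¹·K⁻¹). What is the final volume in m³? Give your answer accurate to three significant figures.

V₄ ≈ 0.108 m³

P constant ⇒ V ∝ T: P₂ = P₁; V₂ = V₁·(T₂/T₁) = 0.5382 m³.
Isothermal, so P V is constant: T₃ = T₂; V₃ = V₂·(P₂/P₃) = 0.2483 m³.
Isobaric, so V/T is constant: P₄ = P₃; V₄ = V₃·(T₄/T₃) = 0.1082 m³.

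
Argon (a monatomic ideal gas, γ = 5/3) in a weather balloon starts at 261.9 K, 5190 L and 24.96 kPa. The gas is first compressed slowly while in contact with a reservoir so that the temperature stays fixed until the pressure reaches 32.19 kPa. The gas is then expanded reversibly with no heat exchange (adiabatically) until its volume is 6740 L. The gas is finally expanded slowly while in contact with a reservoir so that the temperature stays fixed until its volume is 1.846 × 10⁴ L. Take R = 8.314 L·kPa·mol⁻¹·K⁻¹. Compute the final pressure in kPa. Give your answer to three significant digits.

P₄ ≈ 4.98 kPa

Isothermal, so P V is constant: T₂ = T₁; V₂ = V₁·(P₁/P₂) = 4024 L.
Adiabatic (γ = 5/3), T V^(γ−1) and P V^γ constant: T₃ = T₂·(V₂/V₃)^(γ−1) = 185.7 K; P₃ = P₂·(V₂/V₃)^γ = 13.63 kPa.
T constant ⇒ Boyle's law P V = const: T₄ = T₃; P₄ = P₃·(V₃/V₄) = 4.976 kPa.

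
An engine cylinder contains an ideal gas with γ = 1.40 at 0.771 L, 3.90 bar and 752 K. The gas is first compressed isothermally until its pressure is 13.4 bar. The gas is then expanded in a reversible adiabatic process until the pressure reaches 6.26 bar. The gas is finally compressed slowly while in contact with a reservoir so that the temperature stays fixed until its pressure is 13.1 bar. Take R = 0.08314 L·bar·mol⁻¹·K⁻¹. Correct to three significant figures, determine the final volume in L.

V₄ ≈ 0.185 L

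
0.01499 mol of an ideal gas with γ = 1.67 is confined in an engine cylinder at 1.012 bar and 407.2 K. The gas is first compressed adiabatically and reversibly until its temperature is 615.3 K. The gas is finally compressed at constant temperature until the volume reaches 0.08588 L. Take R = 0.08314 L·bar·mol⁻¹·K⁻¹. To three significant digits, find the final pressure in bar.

From PV = nRT: V₁ = nRT₁/P₁ = 0.5015 L.
Adiabatic (γ = 1.67), T V^(γ−1) and P V^γ constant: P₂ = P₁·(T₂/T₁)^(γ/(γ−1)) = 2.832 bar; V₂ = V₁·(T₁/T₂)^(1/(γ−1)) = 0.2708 L.
Isothermal, so P V is constant: T₃ = T₂; P₃ = P₂·(V₂/V₃) = 8.929 bar.

P₃ ≈ 8.93 bar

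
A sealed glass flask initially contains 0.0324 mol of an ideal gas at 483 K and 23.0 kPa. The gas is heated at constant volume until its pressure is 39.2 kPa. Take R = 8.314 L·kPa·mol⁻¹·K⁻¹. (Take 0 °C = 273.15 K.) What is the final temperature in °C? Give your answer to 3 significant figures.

T₂ ≈ 550 °C

From PV = nRT: V₁ = nRT₁/P₁ = 5.657 L.
Isochoric, so P/T is constant: V₂ = V₁; T₂ = T₁·(P₂/P₁) = 823.2 K.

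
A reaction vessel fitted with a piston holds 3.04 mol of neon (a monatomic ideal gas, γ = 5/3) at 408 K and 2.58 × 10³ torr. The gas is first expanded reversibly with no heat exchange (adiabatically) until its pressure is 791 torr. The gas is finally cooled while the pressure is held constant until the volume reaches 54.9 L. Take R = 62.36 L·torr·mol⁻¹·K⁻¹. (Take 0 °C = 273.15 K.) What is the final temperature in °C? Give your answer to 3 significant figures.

T₃ ≈ -44.1 °C

From PV = nRT: V₁ = nRT₁/P₁ = 29.98 L.
Adiabatic (γ = 5/3), T V^(γ−1) and P V^γ constant: T₂ = T₁·(P₂/P₁)^((γ−1)/γ) = 254.3 K; V₂ = V₁·(P₁/P₂)^(1/γ) = 60.94 L.
Isobaric, so V/T is constant: P₃ = P₂; T₃ = T₂·(V₃/V₂) = 229.1 K.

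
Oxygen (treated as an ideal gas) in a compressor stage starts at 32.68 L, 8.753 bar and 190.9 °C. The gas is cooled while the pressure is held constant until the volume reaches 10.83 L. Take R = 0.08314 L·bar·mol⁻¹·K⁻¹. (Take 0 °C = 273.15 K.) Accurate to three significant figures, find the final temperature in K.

Convert: T₁ = 464.0 K.
P constant ⇒ V ∝ T: P₂ = P₁; T₂ = T₁·(V₂/V₁) = 153.8 K.

T₂ ≈ 154 K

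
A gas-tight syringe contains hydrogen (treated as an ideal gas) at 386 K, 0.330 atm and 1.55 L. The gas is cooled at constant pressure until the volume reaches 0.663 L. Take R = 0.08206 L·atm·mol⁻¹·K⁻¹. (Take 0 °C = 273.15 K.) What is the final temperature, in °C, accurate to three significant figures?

T₂ ≈ -108 °C

P constant ⇒ V ∝ T: P₂ = P₁; T₂ = T₁·(V₂/V₁) = 165.1 K.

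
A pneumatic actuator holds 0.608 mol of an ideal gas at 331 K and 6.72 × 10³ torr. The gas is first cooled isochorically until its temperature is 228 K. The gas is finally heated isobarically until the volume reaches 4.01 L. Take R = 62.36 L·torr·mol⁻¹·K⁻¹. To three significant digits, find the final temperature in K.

T₃ ≈ 490 K

From PV = nRT: V₁ = nRT₁/P₁ = 1.868 L.
V constant ⇒ P ∝ T: V₂ = V₁; P₂ = P₁·(T₂/T₁) = 4629 torr.
P constant ⇒ V ∝ T: P₃ = P₂; T₃ = T₂·(V₃/V₂) = 489.6 K.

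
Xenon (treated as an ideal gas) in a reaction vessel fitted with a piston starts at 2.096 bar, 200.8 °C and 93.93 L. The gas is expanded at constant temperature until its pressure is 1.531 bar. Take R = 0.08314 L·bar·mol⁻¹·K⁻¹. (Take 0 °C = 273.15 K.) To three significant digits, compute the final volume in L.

Convert: T₁ = 473.9 K.
Isothermal, so P V is constant: T₂ = T₁; V₂ = V₁·(P₁/P₂) = 128.6 L.

V₂ ≈ 129 L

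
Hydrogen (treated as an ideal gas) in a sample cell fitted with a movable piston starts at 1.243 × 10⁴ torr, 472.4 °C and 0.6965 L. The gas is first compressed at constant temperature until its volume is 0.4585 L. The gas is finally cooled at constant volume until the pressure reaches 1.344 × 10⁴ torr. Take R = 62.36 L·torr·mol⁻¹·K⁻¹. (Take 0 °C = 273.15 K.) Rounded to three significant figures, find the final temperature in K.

Convert: T₁ = 745.5 K.
Isothermal, so P V is constant: T₂ = T₁; P₂ = P₁·(V₁/V₂) = 1.888e+04 torr.
Isochoric, so P/T is constant: V₃ = V₂; T₃ = T₂·(P₃/P₂) = 530.7 K.

T₃ ≈ 531 K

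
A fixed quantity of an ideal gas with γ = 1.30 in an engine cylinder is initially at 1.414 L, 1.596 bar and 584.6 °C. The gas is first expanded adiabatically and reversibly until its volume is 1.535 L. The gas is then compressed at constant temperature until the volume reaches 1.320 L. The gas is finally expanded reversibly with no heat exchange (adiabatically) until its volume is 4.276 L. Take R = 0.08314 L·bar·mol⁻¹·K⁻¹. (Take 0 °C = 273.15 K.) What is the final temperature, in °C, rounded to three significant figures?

Convert: T₁ = 857.8 K.
Adiabatic (γ = 1.30), T V^(γ−1) and P V^γ constant: T₂ = T₁·(V₁/V₂)^(γ−1) = 836.9 K; P₂ = P₁·(V₁/V₂)^γ = 1.434 bar.
T constant ⇒ Boyle's law P V = const: T₃ = T₂; P₃ = P₂·(V₂/V₃) = 1.668 bar.
Reversible adiabatic, γ = 1.30: T₄ = T₃·(V₃/V₄)^(γ−1) = 588.2 K; P₄ = P₃·(V₃/V₄)^γ = 0.3619 bar.

T₄ ≈ 315 °C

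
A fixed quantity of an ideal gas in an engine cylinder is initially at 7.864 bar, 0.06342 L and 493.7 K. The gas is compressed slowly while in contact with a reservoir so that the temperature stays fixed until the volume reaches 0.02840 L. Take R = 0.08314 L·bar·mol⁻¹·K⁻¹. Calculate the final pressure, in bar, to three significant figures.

P₂ ≈ 17.6 bar

Isothermal, so P V is constant: T₂ = T₁; P₂ = P₁·(V₁/V₂) = 17.56 bar.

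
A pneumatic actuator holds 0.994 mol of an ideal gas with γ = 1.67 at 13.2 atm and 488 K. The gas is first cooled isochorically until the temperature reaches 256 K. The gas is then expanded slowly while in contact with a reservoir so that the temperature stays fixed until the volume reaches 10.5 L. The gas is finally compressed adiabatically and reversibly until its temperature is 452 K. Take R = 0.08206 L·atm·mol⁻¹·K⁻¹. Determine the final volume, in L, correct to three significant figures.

From PV = nRT: V₁ = nRT₁/P₁ = 3.016 L.
V constant ⇒ P ∝ T: V₂ = V₁; P₂ = P₁·(T₂/T₁) = 6.925 atm.
T constant ⇒ Boyle's law P V = const: T₃ = T₂; P₃ = P₂·(V₂/V₃) = 1.989 atm.
Adiabatic (γ = 1.67), T V^(γ−1) and P V^γ constant: P₄ = P₃·(T₄/T₃)^(γ/(γ−1)) = 8.203 atm; V₄ = V₃·(T₃/T₄)^(1/(γ−1)) = 4.495 L.

V₄ ≈ 4.49 L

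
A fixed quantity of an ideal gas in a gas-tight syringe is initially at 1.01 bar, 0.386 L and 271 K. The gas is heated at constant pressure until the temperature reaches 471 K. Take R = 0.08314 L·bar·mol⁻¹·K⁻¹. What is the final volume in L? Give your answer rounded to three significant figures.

Isobaric, so V/T is constant: P₂ = P₁; V₂ = V₁·(T₂/T₁) = 0.6709 L.

V₂ ≈ 0.671 L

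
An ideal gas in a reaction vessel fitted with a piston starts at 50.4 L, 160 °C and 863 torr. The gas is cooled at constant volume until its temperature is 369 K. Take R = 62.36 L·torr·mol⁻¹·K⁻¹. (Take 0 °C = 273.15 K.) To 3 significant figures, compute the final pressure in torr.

Convert: T₁ = 433.1 K.
V constant ⇒ P ∝ T: V₂ = V₁; P₂ = P₁·(T₂/T₁) = 735.2 torr.

P₂ ≈ 735 torr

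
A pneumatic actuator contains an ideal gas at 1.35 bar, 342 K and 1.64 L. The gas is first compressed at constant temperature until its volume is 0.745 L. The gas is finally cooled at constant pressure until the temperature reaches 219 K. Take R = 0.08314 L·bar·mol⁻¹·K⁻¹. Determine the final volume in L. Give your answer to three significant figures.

V₃ ≈ 0.477 L

Isothermal, so P V is constant: T₂ = T₁; P₂ = P₁·(V₁/V₂) = 2.972 bar.
Isobaric, so V/T is constant: P₃ = P₂; V₃ = V₂·(T₃/T₂) = 0.4771 L.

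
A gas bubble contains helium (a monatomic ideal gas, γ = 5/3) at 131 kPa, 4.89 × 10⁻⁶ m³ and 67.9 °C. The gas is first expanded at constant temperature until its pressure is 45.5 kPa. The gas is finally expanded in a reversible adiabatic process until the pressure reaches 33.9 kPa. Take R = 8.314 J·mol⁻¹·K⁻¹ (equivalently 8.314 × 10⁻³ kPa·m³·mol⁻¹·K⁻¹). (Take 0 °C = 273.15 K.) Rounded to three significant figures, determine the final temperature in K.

Convert: T₁ = 341.0 K.
Isothermal, so P V is constant: T₂ = T₁; V₂ = V₁·(P₁/P₂) = 1.408e-05 m³.
Adiabatic (γ = 5/3), T V^(γ−1) and P V^γ constant: T₃ = T₂·(P₃/P₂)^((γ−1)/γ) = 303.2 K; V₃ = V₂·(P₂/P₃)^(1/γ) = 1.680e-05 m³.

T₃ ≈ 303 K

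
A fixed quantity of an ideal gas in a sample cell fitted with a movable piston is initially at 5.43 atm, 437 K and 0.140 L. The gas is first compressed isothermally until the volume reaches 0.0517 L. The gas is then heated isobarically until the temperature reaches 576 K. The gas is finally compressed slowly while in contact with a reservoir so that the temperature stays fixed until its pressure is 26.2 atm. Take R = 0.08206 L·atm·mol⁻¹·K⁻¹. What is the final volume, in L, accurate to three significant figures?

T constant ⇒ Boyle's law P V = const: T₂ = T₁; P₂ = P₁·(V₁/V₂) = 14.70 atm.
P constant ⇒ V ∝ T: P₃ = P₂; V₃ = V₂·(T₃/T₂) = 0.06814 L.
Isothermal, so P V is constant: T₄ = T₃; V₄ = V₃·(P₃/P₄) = 0.03824 L.

V₄ ≈ 0.0382 L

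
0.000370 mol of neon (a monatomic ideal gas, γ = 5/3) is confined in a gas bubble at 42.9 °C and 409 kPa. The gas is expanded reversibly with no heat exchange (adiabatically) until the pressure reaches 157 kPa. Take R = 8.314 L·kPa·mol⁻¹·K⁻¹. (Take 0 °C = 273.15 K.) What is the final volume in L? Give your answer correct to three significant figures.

V₂ ≈ 0.00422 L

Convert: T₁ = 316.0 K.
From PV = nRT: V₁ = nRT₁/P₁ = 0.002377 L.
Adiabatic (γ = 5/3), T V^(γ−1) and P V^γ constant: T₂ = T₁·(P₂/P₁)^((γ−1)/γ) = 215.5 K; V₂ = V₁·(P₁/P₂)^(1/γ) = 0.004222 L.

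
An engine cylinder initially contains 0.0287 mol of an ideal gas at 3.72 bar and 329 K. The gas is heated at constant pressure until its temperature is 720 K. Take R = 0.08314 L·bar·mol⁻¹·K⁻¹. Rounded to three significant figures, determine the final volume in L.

From PV = nRT: V₁ = nRT₁/P₁ = 0.2110 L.
P constant ⇒ V ∝ T: P₂ = P₁; V₂ = V₁·(T₂/T₁) = 0.4618 L.

V₂ ≈ 0.462 L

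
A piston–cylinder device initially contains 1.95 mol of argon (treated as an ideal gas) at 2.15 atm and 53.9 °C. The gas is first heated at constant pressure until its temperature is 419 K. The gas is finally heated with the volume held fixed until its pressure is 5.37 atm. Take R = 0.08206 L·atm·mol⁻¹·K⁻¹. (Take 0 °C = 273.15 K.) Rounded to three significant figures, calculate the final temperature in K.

Convert: T₁ = 327.0 K.
From PV = nRT: V₁ = nRT₁/P₁ = 24.34 L.
Isobaric, so V/T is constant: P₂ = P₁; V₂ = V₁·(T₂/T₁) = 31.18 L.
V constant ⇒ P ∝ T: V₃ = V₂; T₃ = T₂·(P₃/P₂) = 1047 K.

T₃ ≈ 1.05e+03 K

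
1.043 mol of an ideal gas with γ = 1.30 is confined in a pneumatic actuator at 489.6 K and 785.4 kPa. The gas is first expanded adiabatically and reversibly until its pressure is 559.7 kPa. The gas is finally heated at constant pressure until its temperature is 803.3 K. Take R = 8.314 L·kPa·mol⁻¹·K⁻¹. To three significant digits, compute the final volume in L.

From PV = nRT: V₁ = nRT₁/P₁ = 5.406 L.
Adiabatic (γ = 1.30), T V^(γ−1) and P V^γ constant: T₂ = T₁·(P₂/P₁)^((γ−1)/γ) = 452.8 K; V₂ = V₁·(P₁/P₂)^(1/γ) = 7.015 L.
Isobaric, so V/T is constant: P₃ = P₂; V₃ = V₂·(T₃/T₂) = 12.45 L.

V₃ ≈ 12.4 L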